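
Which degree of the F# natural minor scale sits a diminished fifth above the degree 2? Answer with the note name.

D

The scale is F# G# A B C# D E.
The degree 2 is G#; a diminished fifth above that is D — scale degree 6.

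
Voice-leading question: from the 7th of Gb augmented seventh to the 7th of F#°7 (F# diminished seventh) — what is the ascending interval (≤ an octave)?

The 7th of Gb augmented seventh is Fb; the 7th of F#°7 (F# diminished seventh) is Eb.
Fb up to Eb spans 7 letter names and 11 semitones — a major seventh.

major seventh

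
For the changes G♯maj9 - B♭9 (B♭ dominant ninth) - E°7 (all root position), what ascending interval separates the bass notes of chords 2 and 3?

The roots are B♭ and E.
B♭ up to E is 6 semitones, a half step wider than a perfect fourth, so the interval is augmented.

augmented fourth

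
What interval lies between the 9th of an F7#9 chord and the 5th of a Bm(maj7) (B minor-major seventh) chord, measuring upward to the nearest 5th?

F7#9 has G# as its 9th, and Bm(maj7) (B minor-major seventh) has F# as its 5th.
From G# to F#: 10 semitones over a seventh = minor.

minor seventh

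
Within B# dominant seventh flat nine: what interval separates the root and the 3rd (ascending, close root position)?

major 3rd

B#7b9 (B# dominant seventh flat nine): B# D## F## A# C#.
That puts B# below D##.
B# up to D## spans 3 letter names and 4 semitones — a major third.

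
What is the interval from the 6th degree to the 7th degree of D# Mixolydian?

minor 2nd

D# mixolydian: D# E# F## G# A# B# C#.
That puts B# below C#.
From B# to C#: 1 semitone over a second = minor.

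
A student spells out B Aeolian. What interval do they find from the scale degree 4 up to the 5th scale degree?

major second

The scale runs B C# D E F# G A.
Scale degree 4 = E; degree 5 = F#.
From E to F# is 2 semitones, exactly the major second.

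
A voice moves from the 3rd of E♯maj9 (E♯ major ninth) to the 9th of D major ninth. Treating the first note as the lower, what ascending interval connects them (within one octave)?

E♯maj9 (E♯ major ninth) has G𝄪 as its 3rd, and D major ninth has E as its 9th.
From G𝄪 to E: 7 semitones over a sixth = diminished.

d6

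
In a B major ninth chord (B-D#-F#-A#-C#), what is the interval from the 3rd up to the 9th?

That puts D# below C#.
D# up to C# is 10 semitones, a half step narrower than a major seventh, so the interval is minor.

minor 7th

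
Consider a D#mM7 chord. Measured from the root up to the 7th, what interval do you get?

major seventh

Spelling the chord: D#, F#, A#, C##.
That puts D# below C##.
D# up to C## spans 7 letter names and 11 semitones — a major seventh.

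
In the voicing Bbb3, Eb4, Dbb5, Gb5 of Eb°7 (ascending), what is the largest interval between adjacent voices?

d7

Adjacent intervals: Bbb3→Eb4 = augmented fourth; Eb4→Dbb5 = diminished seventh; Dbb5→Gb5 = augmented fourth.
The largest is Eb4 to Dbb5, a diminished seventh (9 semitones).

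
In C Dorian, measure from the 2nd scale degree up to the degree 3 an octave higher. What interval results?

minor ninth

The scale runs C D Eb F G A Bb.
2nd scale degree = D; 3rd scale degree (up an octave) = Eb.
9 letter names make it a ninth; at 13 semitones (a half step narrower than major) the quality is minor.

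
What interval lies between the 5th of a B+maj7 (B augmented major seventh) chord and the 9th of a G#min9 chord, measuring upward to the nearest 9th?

minor third

The 5th of B+maj7 (B augmented major seventh) is F##; the 9th of G#min9 is A#.
F## up to A# is 3 semitones, a half step narrower than a major third, so the interval is minor.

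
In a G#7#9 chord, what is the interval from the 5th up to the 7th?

minor third

The chord tones of G#7#9 are G# B# D# F# A##.
That puts D# below F#.
D# up to F# is 3 semitones, a half step narrower than a major third, so the interval is minor.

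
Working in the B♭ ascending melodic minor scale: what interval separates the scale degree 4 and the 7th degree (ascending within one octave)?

augmented fourth

B♭ melodic minor: B♭ C D♭ E♭ F G A.
Scale degree 4 = E♭; 7th degree = A.
4 letter names make it a fourth; at 6 semitones (a half step wider than perfect) the quality is augmented.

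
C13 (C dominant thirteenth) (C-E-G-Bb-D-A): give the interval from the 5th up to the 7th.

So we need the interval from G up to Bb.
From G to Bb: 3 semitones over a third = minor.

m3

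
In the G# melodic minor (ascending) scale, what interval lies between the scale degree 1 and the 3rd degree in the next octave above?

minor tenth

The scale runs G# A# B C# D# E# F##.
The scale degree 1 is G# and the degree 3 (up an octave) is B.
10 letter names make it a tenth; at 15 semitones (a half step narrower than major) the quality is minor.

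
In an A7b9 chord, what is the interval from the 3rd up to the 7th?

The chord tones of A7b9 are A, C#, E, G, Bb.
That puts C# below G.
5 letter names make it a fifth; at 6 semitones (a half step narrower than perfect) the quality is diminished.

diminished fifth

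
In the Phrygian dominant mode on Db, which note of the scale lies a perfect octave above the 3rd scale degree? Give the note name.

The scale is Db Ebb F Gb Ab Bbb Cb.
The 3rd scale degree is F; a perfect octave above that is F — scale degree 3.

F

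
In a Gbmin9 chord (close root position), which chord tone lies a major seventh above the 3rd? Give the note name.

Ab

Gbm9 is spelled Gb, Bbb, Db, Fb, Ab.
The 3rd is Bbb. A major seventh above Bbb is Ab.
Ab is the chord's 9th.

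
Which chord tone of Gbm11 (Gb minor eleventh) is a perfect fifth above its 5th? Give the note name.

Ab

The chord tones of Gbm11 are Gb–Bbb–Db–Fb–Ab–Cb.
The 5th is Db. A perfect fifth above Db is Ab.
Ab is the chord's 9th.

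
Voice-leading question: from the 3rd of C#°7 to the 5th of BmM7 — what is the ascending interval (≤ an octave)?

C#°7 has E as its 3rd, and BmM7 has F# as its 5th.
Counting 2 letters and 2 half steps from E gives a major second.

major second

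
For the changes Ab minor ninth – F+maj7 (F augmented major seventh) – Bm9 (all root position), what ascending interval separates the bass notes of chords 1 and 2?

The roots are Ab and F.
Counting 6 letters and 9 half steps from Ab gives a major sixth.

major 6th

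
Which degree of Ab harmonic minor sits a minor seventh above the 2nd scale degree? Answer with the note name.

Ab

The scale is Ab Bb Cb Db Eb Fb G.
The 2nd scale degree is Bb; a minor seventh above that is Ab — scale degree 1.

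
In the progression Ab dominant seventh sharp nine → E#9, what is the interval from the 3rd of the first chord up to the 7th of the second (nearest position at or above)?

augmented second

The 3rd of Ab dominant seventh sharp nine is C; the 7th of E#9 is D#.
C up to D# is 3 semitones, a half step wider than a major second, so the interval is augmented.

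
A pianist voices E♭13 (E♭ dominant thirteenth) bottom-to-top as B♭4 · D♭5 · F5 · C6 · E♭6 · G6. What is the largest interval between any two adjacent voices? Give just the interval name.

P5

Adjacent intervals: B♭4→D♭5 = minor third; D♭5→F5 = major third; F5→C6 = perfect fifth; C6→E♭6 = minor third; E♭6→G6 = major third.
The largest is F5 to C6, a perfect fifth (7 semitones).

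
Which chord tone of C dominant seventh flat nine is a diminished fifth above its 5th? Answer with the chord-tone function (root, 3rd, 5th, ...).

C7b9 (C dominant seventh flat nine): C-E-G-Bb-Db.
The 5th is G. A diminished fifth above G is Db.
Db is the chord's 9th.

9th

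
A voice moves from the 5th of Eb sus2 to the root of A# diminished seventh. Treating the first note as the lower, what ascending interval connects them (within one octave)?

augmented seventh

The 5th of Eb sus2 is Bb; the root of A# diminished seventh is A#.
Bb up to A# is 12 semitones, a half step wider than a major seventh, so the interval is augmented.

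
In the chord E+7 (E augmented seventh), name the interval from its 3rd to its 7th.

d5

E+7 is spelled E–G#–B#–D.
That puts G# below D.
From G# to D: 6 semitones over a fifth = diminished.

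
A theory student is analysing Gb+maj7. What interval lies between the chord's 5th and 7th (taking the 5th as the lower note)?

minor third

Gb+maj7 (Gb augmented major seventh): Gb Bb D F.
So we need the interval from D up to F.
3 letter names make it a third; at 3 semitones (a half step narrower than major) the quality is minor.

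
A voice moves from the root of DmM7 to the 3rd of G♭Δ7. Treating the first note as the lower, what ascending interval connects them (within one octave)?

m6

DmM7 has D as its root, and G♭Δ7 has B♭ as its 3rd.
From D to B♭: 8 semitones over a sixth = minor.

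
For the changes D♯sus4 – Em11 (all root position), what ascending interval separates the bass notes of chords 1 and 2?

minor second

The roots are D♯ and E.
From D♯ to E: 1 semitone over a second = minor.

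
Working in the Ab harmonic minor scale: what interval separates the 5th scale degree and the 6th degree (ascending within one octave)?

m2

Spelling the Ab harmonic minor scale: Ab Bb Cb Db Eb Fb G.
That puts Eb below Fb.
Eb up to Fb is 1 semitone, a half step narrower than a major second, so the interval is minor.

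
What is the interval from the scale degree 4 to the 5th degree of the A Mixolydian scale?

The scale runs A B C♯ D E F♯ G.
The scale degree 4 is D and the degree 5 is E.
Counting 2 letters and 2 half steps from D gives a major second.

major second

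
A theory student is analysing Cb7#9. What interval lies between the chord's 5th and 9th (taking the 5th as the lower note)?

Spelling the chord: Cb, Eb, Gb, Bbb, D.
So we need the interval from Gb up to D.
From Gb to D: 8 semitones over a fifth = augmented.

augmented fifth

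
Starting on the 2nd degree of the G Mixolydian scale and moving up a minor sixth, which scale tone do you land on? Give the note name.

The scale is G A B C D E F.
The 2nd degree is A; a minor sixth above that is F — scale degree 7.

F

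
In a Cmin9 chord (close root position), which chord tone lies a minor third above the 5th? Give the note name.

Bb

The chord tones of Cmin9 are C–Eb–G–Bb–D.
The 5th is G. A minor third above G is Bb.
Bb is the chord's 7th.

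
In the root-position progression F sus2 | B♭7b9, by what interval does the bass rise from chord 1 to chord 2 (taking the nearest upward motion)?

perfect fourth

The roots are F and B♭.
F up to B♭ spans 4 letter names and 5 semitones — a perfect fourth.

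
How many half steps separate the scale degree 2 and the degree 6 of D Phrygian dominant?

7

The scale is D E♭ F♯ G A B♭ C.
E♭ up to B♭ is a perfect fifth — 7 semitones.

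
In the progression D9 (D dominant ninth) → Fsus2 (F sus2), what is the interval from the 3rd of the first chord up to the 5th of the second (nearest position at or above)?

The 3rd of D9 (D dominant ninth) is F#; the 5th of Fsus2 (F sus2) is C.
From F# to C: 6 semitones over a fifth = diminished.

diminished fifth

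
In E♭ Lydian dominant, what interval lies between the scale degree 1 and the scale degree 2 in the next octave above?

major ninth

Spelling E♭ Lydian dominant: E♭ F G A B♭ C D♭.
Scale degree 1 = E♭; 2nd degree (up an octave) = F.
From E♭ to F is 14 semitones, exactly the major ninth.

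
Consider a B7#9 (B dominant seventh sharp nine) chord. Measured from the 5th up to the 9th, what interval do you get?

augmented 5th

The chord tones of B dominant seventh sharp nine are B-D♯-F♯-A-C𝄪.
That puts F♯ below C𝄪.
F♯ up to C𝄪 is 8 semitones, a half step wider than a perfect fifth, so the interval is augmented.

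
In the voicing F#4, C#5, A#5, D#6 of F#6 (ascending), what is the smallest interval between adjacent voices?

perfect fourth

Adjacent intervals: F#4→C#5 = perfect fifth; C#5→A#5 = major sixth; A#5→D#6 = perfect fourth.
The smallest is A#5 to D#6, a perfect fourth (5 semitones).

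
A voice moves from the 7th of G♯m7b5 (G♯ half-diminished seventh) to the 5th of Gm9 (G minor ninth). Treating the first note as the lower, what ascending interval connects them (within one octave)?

minor sixth

G♯m7b5 (G♯ half-diminished seventh) has F♯ as its 7th, and Gm9 (G minor ninth) has D as its 5th.
From F♯ to D: 8 semitones over a sixth = minor.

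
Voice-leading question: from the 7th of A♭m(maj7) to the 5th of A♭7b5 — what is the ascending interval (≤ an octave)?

d6

A♭m(maj7) has G as its 7th, and A♭7b5 has E𝄫 as its 5th.
G up to E𝄫 is 7 semitones, a whole step narrower than a major sixth, so the interval is diminished.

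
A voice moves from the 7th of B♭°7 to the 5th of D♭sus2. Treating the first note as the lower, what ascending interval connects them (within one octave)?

The 7th of B♭°7 is A𝄫; the 5th of D♭sus2 is A♭.
1 letter names make it a unison; at 1 semitone (a half step wider than perfect) the quality is augmented.

augmented unison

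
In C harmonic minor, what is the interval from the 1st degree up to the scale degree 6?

The scale runs C D E♭ F G A♭ B.
The 1st degree is C and the 6th scale degree is A♭.
From C to A♭: 8 semitones over a sixth = minor.

m6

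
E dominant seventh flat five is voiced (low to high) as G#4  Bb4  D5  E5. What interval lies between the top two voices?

Those voices are D5 and E5.
Counting 2 letters and 2 half steps from D gives a major second.

major second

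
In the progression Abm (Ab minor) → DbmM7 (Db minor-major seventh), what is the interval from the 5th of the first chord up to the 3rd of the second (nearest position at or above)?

minor 2nd

Abm (Ab minor) has Eb as its 5th, and DbmM7 (Db minor-major seventh) has Fb as its 3rd.
Eb up to Fb is 1 semitone, a half step narrower than a major second, so the interval is minor.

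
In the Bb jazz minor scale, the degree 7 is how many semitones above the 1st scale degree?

11

The scale is Bb C Db Eb F G A.
Bb up to A is a major seventh — 11 semitones.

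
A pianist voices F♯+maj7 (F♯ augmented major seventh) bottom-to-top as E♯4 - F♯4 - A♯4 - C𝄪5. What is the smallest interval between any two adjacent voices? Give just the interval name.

Adjacent intervals: E♯4→F♯4 = minor second; F♯4→A♯4 = major third; A♯4→C𝄪5 = major third.
The smallest is E♯4 to F♯4, a minor second (1 semitone).

minor second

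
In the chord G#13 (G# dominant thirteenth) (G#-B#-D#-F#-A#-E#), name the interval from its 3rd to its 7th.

diminished fifth

So we need the interval from B# up to F#.
From B# to F#: 6 semitones over a fifth = diminished.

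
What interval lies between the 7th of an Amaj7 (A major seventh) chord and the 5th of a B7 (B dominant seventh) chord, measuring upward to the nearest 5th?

The 7th of Amaj7 (A major seventh) is G#; the 5th of B7 (B dominant seventh) is F#.
From G# to F#: 10 semitones over a seventh = minor.

m7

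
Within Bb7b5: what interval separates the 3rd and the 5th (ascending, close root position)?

diminished 3rd

Bb7b5 (Bb dominant seventh flat five) is spelled Bb, D, Fb, Ab.
The 3rd is D and the 5th is Fb.
D up to Fb is 2 semitones, a whole step narrower than a major third, so the interval is diminished.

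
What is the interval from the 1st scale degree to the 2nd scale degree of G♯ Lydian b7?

major 2nd

The scale runs G♯ A♯ B♯ C𝄪 D♯ E♯ F♯.
1st scale degree = G♯; scale degree 2 = A♯.
From G♯ to A♯ is 2 semitones, exactly the major second.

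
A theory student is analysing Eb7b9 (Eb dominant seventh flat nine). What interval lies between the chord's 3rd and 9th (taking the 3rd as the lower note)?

diminished seventh

Spelling the chord: Eb G Bb Db Fb.
The 3rd is G and the 9th is Fb.
7 letter names make it a seventh; at 9 semitones (a whole step narrower than major) the quality is diminished.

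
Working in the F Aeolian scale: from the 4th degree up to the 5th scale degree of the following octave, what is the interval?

F natural minor: F G A♭ B♭ C D♭ E♭.
The 4th degree is B♭ and the degree 5 (up an octave) is C.
B♭ up to C spans 9 letter names and 14 semitones — a major ninth.

major ninth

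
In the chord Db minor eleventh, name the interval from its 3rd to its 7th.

perfect fifth

The chord tones of Dbm11 are Db–Fb–Ab–Cb–Eb–Gb.
The 3rd is Fb and the 7th is Cb.
From Fb to Cb is 7 semitones, exactly the perfect fifth.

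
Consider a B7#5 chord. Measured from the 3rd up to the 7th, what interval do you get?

Spelling the chord: B, D#, F##, A.
That puts D# below A.
D# up to A is 6 semitones, a half step narrower than a perfect fifth, so the interval is diminished.

d5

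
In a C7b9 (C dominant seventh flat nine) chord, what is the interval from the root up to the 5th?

perfect fifth

Spelling the chord: C, E, G, B♭, D♭.
The root is C and the 5th is G.
Counting 5 letters and 7 half steps from C gives a perfect fifth.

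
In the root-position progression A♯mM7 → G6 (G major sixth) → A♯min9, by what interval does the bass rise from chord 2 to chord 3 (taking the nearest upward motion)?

The roots are G and A♯.
From G to A♯: 3 semitones over a second = augmented.

augmented second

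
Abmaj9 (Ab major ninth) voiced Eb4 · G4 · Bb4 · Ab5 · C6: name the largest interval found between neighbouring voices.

Adjacent intervals: Eb4→G4 = major third; G4→Bb4 = minor third; Bb4→Ab5 = minor seventh; Ab5→C6 = major third.
The largest is Bb4 to Ab5, a minor seventh (10 semitones).

m7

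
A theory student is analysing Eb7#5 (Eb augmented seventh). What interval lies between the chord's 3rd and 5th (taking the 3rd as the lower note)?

M3

Spelling the chord: Eb, G, B, Db.
So we need the interval from G up to B.
From G to B is 4 semitones, exactly the major third.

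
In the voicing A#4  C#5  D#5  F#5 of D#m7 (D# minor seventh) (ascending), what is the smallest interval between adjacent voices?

major 2nd

Adjacent intervals: A#4→C#5 = minor third; C#5→D#5 = major second; D#5→F#5 = minor third.
The smallest is C#5 to D#5, a major second (2 semitones).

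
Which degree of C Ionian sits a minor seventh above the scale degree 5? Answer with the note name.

The scale is C D E F G A B.
The scale degree 5 is G; a minor seventh above that is F — scale degree 4.

F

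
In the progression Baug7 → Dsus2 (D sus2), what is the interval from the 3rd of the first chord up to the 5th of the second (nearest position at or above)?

diminished fifth

The 3rd of Baug7 is D#; the 5th of Dsus2 (D sus2) is A.
5 letter names make it a fifth; at 6 semitones (a half step narrower than perfect) the quality is diminished.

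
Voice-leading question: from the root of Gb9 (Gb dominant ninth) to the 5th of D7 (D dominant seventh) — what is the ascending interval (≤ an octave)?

The root of Gb9 (Gb dominant ninth) is Gb; the 5th of D7 (D dominant seventh) is A.
2 letter names make it a second; at 3 semitones (a half step wider than major) the quality is augmented.

augmented 2nd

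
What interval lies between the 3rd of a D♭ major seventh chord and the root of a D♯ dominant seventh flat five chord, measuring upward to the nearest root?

augmented sixth

D♭ major seventh has F as its 3rd, and D♯ dominant seventh flat five has D♯ as its root.
6 letter names make it a sixth; at 10 semitones (a half step wider than major) the quality is augmented.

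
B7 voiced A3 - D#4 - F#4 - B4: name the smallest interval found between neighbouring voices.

minor third

Adjacent intervals: A3→D#4 = augmented fourth; D#4→F#4 = minor third; F#4→B4 = perfect fourth.
The smallest is D#4 to F#4, a minor third (3 semitones).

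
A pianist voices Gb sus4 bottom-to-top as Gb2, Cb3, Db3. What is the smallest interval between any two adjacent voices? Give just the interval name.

Adjacent intervals: Gb2→Cb3 = perfect fourth; Cb3→Db3 = major second.
The smallest is Cb3 to Db3, a major second (2 semitones).

major second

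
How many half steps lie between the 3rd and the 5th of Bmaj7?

3

Bmaj7: B D♯ F♯ A♯.
D♯ to F♯ is a minor third: 3 semitones.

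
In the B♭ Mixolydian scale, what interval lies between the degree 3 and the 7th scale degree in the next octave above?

B♭ mixolydian: B♭ C D E♭ F G A♭.
The degree 3 is D and the degree 7 (up an octave) is A♭.
D up to A♭ is 18 semitones, a half step narrower than a perfect twelfth, so the interval is diminished.

diminished twelfth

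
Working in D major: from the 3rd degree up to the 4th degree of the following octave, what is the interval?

minor ninth

The scale runs D E F# G A B C#.
The 3rd degree is F# and the degree 4 (up an octave) is G.
F# up to G is 13 semitones, a half step narrower than a major ninth, so the interval is minor.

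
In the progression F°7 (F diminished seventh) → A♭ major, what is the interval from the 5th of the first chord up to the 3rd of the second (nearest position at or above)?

The 5th of F°7 (F diminished seventh) is C♭; the 3rd of A♭ major is C.
From C♭ to C: 1 semitone over a unison = augmented.

augmented 1st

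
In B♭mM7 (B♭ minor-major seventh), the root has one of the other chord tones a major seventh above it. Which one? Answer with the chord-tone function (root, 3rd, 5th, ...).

7th

B♭m(maj7): B♭-D♭-F-A.
The root is B♭. A major seventh above B♭ is A.
A is the chord's 7th.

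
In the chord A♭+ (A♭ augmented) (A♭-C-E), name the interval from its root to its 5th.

augmented fifth

So we need the interval from A♭ up to E.
A♭ up to E is 8 semitones, a half step wider than a perfect fifth, so the interval is augmented.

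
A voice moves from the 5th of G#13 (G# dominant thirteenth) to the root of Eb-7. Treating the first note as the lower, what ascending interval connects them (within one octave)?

diminished second

The 5th of G#13 (G# dominant thirteenth) is D#; the root of Eb-7 is Eb.
From D# to Eb: 0 semitones over a second = diminished.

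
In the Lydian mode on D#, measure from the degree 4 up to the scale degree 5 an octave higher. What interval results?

Spelling the Lydian mode on D#: D# E# F## G## A# B# C##.
That puts G## below A#.
From G## to A#: 13 semitones over a ninth = minor.

m9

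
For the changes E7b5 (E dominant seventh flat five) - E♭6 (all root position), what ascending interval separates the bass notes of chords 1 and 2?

The roots are E and E♭.
From E to E♭: 11 semitones over an octave = diminished.

d8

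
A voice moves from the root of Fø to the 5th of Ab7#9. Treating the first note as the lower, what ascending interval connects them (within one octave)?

minor 7th

Fø has F as its root, and Ab7#9 has Eb as its 5th.
From F to Eb: 10 semitones over a seventh = minor.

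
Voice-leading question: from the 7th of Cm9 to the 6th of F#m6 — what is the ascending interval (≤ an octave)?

augmented third

The 7th of Cm9 is Bb; the 6th of F#m6 is D#.
Bb up to D# is 5 semitones, a half step wider than a major third, so the interval is augmented.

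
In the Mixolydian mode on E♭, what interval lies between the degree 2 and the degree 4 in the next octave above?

The scale runs E♭ F G A♭ B♭ C D♭.
Degree 2 = F; 4th scale degree (up an octave) = A♭.
F up to A♭ is 15 semitones, a half step narrower than a major tenth, so the interval is minor.

minor tenth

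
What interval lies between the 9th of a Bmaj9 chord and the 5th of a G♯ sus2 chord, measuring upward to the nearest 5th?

major second

Bmaj9 has C♯ as its 9th, and G♯ sus2 has D♯ as its 5th.
Counting 2 letters and 2 half steps from C♯ gives a major second.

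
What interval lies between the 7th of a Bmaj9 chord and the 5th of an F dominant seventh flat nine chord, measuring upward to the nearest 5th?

The 7th of Bmaj9 is A♯; the 5th of F dominant seventh flat nine is C.
A♯ up to C is 2 semitones, a whole step narrower than a major third, so the interval is diminished.

diminished third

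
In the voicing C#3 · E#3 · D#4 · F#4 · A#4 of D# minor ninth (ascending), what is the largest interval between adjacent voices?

minor 7th

Adjacent intervals: C#3→E#3 = major third; E#3→D#4 = minor seventh; D#4→F#4 = minor third; F#4→A#4 = major third.
The largest is E#3 to D#4, a minor seventh (10 semitones).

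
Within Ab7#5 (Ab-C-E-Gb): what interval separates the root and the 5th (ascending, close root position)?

augmented 5th

The root is Ab and the 5th is E.
Ab up to E is 8 semitones, a half step wider than a perfect fifth, so the interval is augmented.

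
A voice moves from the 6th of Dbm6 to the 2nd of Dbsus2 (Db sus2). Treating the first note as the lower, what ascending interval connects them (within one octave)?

Dbm6 has Bb as its 6th, and Dbsus2 (Db sus2) has Eb as its 2nd.
Bb up to Eb spans 4 letter names and 5 semitones — a perfect fourth.

perfect fourth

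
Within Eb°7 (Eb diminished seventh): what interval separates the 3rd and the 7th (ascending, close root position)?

Ebdim7 (Eb diminished seventh): Eb, Gb, Bbb, Dbb.
The 3rd is Gb and the 7th is Dbb.
Gb up to Dbb is 6 semitones, a half step narrower than a perfect fifth, so the interval is diminished.

diminished 5th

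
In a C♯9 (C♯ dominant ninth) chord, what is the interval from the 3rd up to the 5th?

minor 3rd

Spelling the chord: C♯, E♯, G♯, B, D♯.
The 3rd is E♯ and the 5th is G♯.
3 letter names make it a third; at 3 semitones (a half step narrower than major) the quality is minor.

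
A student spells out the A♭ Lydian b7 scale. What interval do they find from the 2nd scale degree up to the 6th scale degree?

Spelling the A♭ Lydian b7 scale: A♭ B♭ C D E♭ F G♭.
2nd scale degree = B♭; 6th degree = F.
B♭ up to F spans 5 letter names and 7 semitones — a perfect fifth.

perfect fifth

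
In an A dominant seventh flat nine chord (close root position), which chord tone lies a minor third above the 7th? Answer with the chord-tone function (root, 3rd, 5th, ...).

9th

The chord tones of A7b9 are A C♯ E G B♭.
The 7th is G. A minor third above G is B♭.
B♭ is the chord's 9th.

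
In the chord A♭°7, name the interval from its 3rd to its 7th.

A♭°7: A♭-C♭-E𝄫-G𝄫.
The 3rd is C♭ and the 7th is G𝄫.
5 letter names make it a fifth; at 6 semitones (a half step narrower than perfect) the quality is diminished.

diminished 5th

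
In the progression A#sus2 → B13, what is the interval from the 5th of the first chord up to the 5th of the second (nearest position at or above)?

minor 2nd

The 5th of A#sus2 is E#; the 5th of B13 is F#.
E# up to F# is 1 semitone, a half step narrower than a major second, so the interval is minor.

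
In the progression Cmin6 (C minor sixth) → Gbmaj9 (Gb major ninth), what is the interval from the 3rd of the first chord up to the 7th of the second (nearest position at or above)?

major second

Cmin6 (C minor sixth) has Eb as its 3rd, and Gbmaj9 (Gb major ninth) has F as its 7th.
Eb up to F spans 2 letter names and 2 semitones — a major second.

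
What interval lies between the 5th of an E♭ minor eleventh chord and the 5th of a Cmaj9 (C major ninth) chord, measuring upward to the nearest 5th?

E♭ minor eleventh has B♭ as its 5th, and Cmaj9 (C major ninth) has G as its 5th.
B♭ up to G spans 6 letter names and 9 semitones — a major sixth.

M6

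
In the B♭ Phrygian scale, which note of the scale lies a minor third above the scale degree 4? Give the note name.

Gb

The scale is B♭ C♭ D♭ E♭ F G♭ A♭.
The scale degree 4 is E♭; a minor third above that is G♭ — scale degree 6.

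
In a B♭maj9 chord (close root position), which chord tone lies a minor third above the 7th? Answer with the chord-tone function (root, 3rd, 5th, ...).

B♭maj9 (B♭ major ninth) is spelled B♭ D F A C.
The 7th is A. A minor third above A is C.
C is the chord's 9th.

9th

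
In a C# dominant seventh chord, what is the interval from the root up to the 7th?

minor 7th

C#7 is spelled C# E# G# B.
That puts C# below B.
From C# to B: 10 semitones over a seventh = minor.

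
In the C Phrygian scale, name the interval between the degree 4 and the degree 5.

Spelling the C Phrygian scale: C Db Eb F G Ab Bb.
So we need the interval from F up to G.
From F to G is 2 semitones, exactly the major second.

major second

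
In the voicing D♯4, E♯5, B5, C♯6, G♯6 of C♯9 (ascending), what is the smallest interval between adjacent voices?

Adjacent intervals: D♯4→E♯5 = major ninth; E♯5→B5 = diminished fifth; B5→C♯6 = major second; C♯6→G♯6 = perfect fifth.
The smallest is B5 to C♯6, a major second (2 semitones).

major second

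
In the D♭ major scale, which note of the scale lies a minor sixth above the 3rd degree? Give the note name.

Db

The scale is D♭ E♭ F G♭ A♭ B♭ C.
The 3rd degree is F; a minor sixth above that is D♭ — scale degree 1.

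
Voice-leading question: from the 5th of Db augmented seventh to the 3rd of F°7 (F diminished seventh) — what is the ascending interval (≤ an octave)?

Db augmented seventh has A as its 5th, and F°7 (F diminished seventh) has Ab as its 3rd.
From A to Ab: 11 semitones over an octave = diminished.

diminished octave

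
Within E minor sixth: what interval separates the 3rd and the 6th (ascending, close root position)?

A4

Spelling the chord: E-G-B-C#.
That puts G below C#.
4 letter names make it a fourth; at 6 semitones (a half step wider than perfect) the quality is augmented.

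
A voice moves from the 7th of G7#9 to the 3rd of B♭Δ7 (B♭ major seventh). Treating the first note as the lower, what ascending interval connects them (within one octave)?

M6

The 7th of G7#9 is F; the 3rd of B♭Δ7 (B♭ major seventh) is D.
From F to D is 9 semitones, exactly the major sixth.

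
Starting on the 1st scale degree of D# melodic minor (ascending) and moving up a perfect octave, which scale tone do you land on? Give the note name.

The scale is D# E# F# G# A# B# C##.
The 1st scale degree is D#; a perfect octave above that is D# — scale degree 1.

D#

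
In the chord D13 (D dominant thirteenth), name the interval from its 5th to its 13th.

D13 (D dominant thirteenth): D–F#–A–C–E–B.
That puts A below B.
Counting 9 letters and 14 half steps from A gives a major ninth.

major ninth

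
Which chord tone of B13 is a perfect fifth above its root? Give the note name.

Spelling the chord: B–D♯–F♯–A–C♯–G♯.
The root is B. A perfect fifth above B is F♯.
F♯ is the chord's 5th.

F#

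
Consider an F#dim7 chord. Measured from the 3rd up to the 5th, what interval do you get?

The chord tones of F# diminished seventh are F# A C Eb.
So we need the interval from A up to C.
3 letter names make it a third; at 3 semitones (a half step narrower than major) the quality is minor.

minor third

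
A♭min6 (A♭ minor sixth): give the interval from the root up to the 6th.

A♭m6: A♭, C♭, E♭, F.
Root = A♭; 6th = F.
Counting 6 letters and 9 half steps from A♭ gives a major sixth.

major sixth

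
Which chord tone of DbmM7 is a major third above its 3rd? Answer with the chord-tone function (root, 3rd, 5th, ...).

5th

Dbm(maj7) (Db minor-major seventh) is spelled Db, Fb, Ab, C.
The 3rd is Fb. A major third above Fb is Ab.
Ab is the chord's 5th.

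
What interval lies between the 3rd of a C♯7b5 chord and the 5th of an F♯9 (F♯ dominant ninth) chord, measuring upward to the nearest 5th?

The 3rd of C♯7b5 is E♯; the 5th of F♯9 (F♯ dominant ninth) is C♯.
From E♯ to C♯: 8 semitones over a sixth = minor.

minor sixth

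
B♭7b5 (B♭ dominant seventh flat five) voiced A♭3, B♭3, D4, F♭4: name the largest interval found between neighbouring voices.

Adjacent intervals: A♭3→B♭3 = major second; B♭3→D4 = major third; D4→F♭4 = diminished third.
The largest is B♭3 to D4, a major third (4 semitones).

major third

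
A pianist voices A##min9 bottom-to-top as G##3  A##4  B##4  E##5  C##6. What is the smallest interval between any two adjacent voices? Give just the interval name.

major second

Adjacent intervals: G##3→A##4 = major ninth; A##4→B##4 = major second; B##4→E##5 = perfect fourth; E##5→C##6 = minor sixth.
The smallest is A##4 to B##4, a major second (2 semitones).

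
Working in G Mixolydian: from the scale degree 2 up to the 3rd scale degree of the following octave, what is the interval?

Spelling G Mixolydian: G A B C D E F.
So we need the interval from A up to B.
A up to B spans 9 letter names and 14 semitones — a major ninth.

major ninth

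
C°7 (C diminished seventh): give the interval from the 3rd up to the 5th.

minor 3rd

Spelling the chord: C, Eb, Gb, Bbb.
The 3rd is Eb and the 5th is Gb.
3 letter names make it a third; at 3 semitones (a half step narrower than major) the quality is minor.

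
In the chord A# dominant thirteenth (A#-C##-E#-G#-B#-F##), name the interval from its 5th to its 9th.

So we need the interval from E# up to B#.
Counting 5 letters and 7 half steps from E# gives a perfect fifth.

perfect fifth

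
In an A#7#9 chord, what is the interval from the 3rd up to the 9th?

M7

The chord tones of A# dominant seventh sharp nine are A#, C##, E#, G#, B##.
3rd = C##; 9th = B##.
C## up to B## spans 7 letter names and 11 semitones — a major seventh.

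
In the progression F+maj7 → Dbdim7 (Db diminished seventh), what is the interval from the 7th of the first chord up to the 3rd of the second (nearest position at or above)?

The 7th of F+maj7 is E; the 3rd of Dbdim7 (Db diminished seventh) is Fb.
E up to Fb is 0 semitones, a whole step narrower than a major second, so the interval is diminished.

d2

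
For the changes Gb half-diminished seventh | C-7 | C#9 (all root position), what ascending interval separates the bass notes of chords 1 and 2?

The roots are Gb and C.
From Gb to C: 6 semitones over a fourth = augmented.

A4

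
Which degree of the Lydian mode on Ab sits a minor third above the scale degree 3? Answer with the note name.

The scale is Ab Bb C D Eb F G.
The scale degree 3 is C; a minor third above that is Eb — scale degree 5.

Eb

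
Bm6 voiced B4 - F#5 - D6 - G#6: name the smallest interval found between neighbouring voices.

augmented 4th

Adjacent intervals: B4→F#5 = perfect fifth; F#5→D6 = minor sixth; D6→G#6 = augmented fourth.
The smallest is D6 to G#6, an augmented fourth (6 semitones).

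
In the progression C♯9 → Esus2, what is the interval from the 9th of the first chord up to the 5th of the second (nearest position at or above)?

m6

The 9th of C♯9 is D♯; the 5th of Esus2 is B.
D♯ up to B is 8 semitones, a half step narrower than a major sixth, so the interval is minor.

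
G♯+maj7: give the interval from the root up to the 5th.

Spelling the chord: G♯, B♯, D𝄪, F𝄪.
Root = G♯; 5th = D𝄪.
G♯ up to D𝄪 is 8 semitones, a half step wider than a perfect fifth, so the interval is augmented.

augmented fifth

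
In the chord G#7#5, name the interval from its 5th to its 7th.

G#7#5 is spelled G#, B#, D##, F#.
That puts D## below F#.
From D## to F#: 2 semitones over a third = diminished.

diminished third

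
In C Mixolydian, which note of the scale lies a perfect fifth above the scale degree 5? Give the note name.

The scale is C D E F G A Bb.
The scale degree 5 is G; a perfect fifth above that is D — scale degree 2.

D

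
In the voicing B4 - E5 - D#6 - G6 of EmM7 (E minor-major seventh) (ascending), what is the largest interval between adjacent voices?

Adjacent intervals: B4→E5 = perfect fourth; E5→D#6 = major seventh; D#6→G6 = diminished fourth.
The largest is E5 to D#6, a major seventh (11 semitones).

major seventh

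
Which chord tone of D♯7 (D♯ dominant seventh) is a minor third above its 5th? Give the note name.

Spelling the chord: D♯ F𝄪 A♯ C♯.
The 5th is A♯. A minor third above A♯ is C♯.
C♯ is the chord's 7th.

C#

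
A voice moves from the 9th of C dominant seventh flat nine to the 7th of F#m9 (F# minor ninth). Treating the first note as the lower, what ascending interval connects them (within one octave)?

augmented second

The 9th of C dominant seventh flat nine is Db; the 7th of F#m9 (F# minor ninth) is E.
Db up to E is 3 semitones, a half step wider than a major second, so the interval is augmented.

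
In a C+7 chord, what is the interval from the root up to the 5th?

The chord tones of C7#5 are C, E, G♯, B♭.
Root = C; 5th = G♯.
From C to G♯: 8 semitones over a fifth = augmented.

augmented fifth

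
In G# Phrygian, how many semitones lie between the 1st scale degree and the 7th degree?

10

The scale is G# A B C# D# E F#.
G# up to F# is a minor seventh — 10 semitones.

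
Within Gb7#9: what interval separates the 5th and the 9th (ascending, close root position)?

A5

Spelling the chord: Gb, Bb, Db, Fb, A.
That puts Db below A.
From Db to A: 8 semitones over a fifth = augmented.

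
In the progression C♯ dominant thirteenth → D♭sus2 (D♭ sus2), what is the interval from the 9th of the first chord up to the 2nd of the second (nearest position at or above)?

C♯ dominant thirteenth has D♯ as its 9th, and D♭sus2 (D♭ sus2) has E♭ as its 2nd.
From D♯ to E♭: 0 semitones over a second = diminished.

d2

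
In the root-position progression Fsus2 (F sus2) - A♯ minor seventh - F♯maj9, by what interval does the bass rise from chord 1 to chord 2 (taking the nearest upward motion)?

augmented 3rd

The roots are F and A♯.
3 letter names make it a third; at 5 semitones (a half step wider than major) the quality is augmented.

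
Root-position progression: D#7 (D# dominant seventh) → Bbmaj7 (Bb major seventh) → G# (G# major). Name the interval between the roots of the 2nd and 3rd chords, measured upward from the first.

The roots are Bb and G#.
Bb up to G# is 10 semitones, a half step wider than a major sixth, so the interval is augmented.

A6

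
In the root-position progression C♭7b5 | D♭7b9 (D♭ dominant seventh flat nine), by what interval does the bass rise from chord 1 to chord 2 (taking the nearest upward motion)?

major second

The roots are C♭ and D♭.
From C♭ to D♭ is 2 semitones, exactly the major second.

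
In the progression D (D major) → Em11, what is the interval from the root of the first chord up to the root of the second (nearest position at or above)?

M2

D (D major) has D as its root, and Em11 has E as its root.
Counting 2 letters and 2 half steps from D gives a major second.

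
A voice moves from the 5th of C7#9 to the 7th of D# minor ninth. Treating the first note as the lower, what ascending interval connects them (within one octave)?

A4

The 5th of C7#9 is G; the 7th of D# minor ninth is C#.
4 letter names make it a fourth; at 6 semitones (a half step wider than perfect) the quality is augmented.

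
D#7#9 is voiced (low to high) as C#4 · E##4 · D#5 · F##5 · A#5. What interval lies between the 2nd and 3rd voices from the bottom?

Those voices are E##4 and D#5.
From E## to D#: 9 semitones over a seventh = diminished.

diminished seventh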